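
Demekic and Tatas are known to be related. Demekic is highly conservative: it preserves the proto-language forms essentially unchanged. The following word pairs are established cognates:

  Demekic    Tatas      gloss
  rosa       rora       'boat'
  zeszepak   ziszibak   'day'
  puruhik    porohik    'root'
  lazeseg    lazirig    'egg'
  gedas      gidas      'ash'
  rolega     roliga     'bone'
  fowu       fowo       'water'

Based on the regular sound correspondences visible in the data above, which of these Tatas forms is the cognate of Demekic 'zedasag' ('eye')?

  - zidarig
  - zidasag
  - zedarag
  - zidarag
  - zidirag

zidarag

zeszepak ~ ziszibak, lazeseg ~ lazirig — Demekic e corresponds to Tatas i after a consonant, before a consonant other than r, m, n, p, b, f, v.
rosa ~ rora — Demekic s corresponds to Tatas r between vowels (before a back vowel).
Applying these to Demekic 'zedasag':
  zedasag → zidasag   (e→i after a consonant, before a consonant other than r, m, n, p, b, f, v)
  zidasag → zidarag   (s→r between vowels (before a back vowel))
So the Tatas cognate is 'zidarag'.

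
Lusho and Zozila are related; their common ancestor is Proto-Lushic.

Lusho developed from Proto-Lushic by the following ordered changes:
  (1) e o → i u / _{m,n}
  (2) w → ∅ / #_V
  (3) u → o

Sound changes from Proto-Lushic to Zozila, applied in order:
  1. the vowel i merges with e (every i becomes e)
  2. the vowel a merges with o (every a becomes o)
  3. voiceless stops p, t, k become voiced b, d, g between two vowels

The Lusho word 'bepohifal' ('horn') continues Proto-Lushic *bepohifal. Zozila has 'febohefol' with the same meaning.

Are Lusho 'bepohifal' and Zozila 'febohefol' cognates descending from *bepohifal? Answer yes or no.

Derive the expected Zozila reflex of *bepohifal:
Zozila: *bepohifal > bepohefal > bepohefol > bebohefol  (by vowel merger, vowel merger, intervocalic voicing)
The regular Zozila reflex would be 'bebohefol', but the attested form is 'febohefol'. The correspondence is irregular, so they are not cognates (the Zozila form has a different source).

no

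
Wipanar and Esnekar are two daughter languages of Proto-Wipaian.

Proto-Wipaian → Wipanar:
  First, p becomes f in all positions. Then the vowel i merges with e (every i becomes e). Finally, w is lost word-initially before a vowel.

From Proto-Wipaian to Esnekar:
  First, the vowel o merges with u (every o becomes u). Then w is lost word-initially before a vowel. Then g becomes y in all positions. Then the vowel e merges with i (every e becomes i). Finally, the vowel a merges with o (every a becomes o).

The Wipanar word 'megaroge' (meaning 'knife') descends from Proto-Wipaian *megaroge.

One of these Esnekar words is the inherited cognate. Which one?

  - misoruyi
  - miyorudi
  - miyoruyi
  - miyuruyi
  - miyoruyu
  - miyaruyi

Esnekar: *megaroge
  megaroge → megaruge   [vowel merger]
  megaruge (rule 2 does not apply)
  megaruge → meyaruye   [unconditioned shift]
  meyaruye → miyaruyi   [vowel merger]
  miyaruyi → miyoruyi   [vowel merger]
  giving Esnekar miyoruyi.
The other candidates each miss or misapply at least one Esnekar change.

miyoruyi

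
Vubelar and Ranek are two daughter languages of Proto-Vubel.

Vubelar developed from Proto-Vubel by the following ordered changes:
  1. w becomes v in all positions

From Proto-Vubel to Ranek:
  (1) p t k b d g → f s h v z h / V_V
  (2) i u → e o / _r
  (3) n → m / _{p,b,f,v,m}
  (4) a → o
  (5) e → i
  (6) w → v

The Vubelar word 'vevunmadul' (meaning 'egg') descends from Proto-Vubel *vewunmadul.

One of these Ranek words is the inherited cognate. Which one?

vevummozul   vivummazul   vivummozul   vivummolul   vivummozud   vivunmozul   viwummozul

Ranek: start from *vewunmadul.
  rule 1 (intervocalic lenition): vewunmadul → vewunmazul
  rule 2: no change — vewunmazul
  rule 3 (nasal place assimilation): vewunmazul → vewummazul
  rule 4 (vowel merger): vewummazul → vewummozul
  rule 5 (vowel merger): vewummozul → viwummozul
  rule 6 (unconditioned shift): viwummozul → vivummozul
  ⇒ Ranek vivummozul
Among the options, 'vivummozul' alone shows every Ranek change applied in order.

vivummozul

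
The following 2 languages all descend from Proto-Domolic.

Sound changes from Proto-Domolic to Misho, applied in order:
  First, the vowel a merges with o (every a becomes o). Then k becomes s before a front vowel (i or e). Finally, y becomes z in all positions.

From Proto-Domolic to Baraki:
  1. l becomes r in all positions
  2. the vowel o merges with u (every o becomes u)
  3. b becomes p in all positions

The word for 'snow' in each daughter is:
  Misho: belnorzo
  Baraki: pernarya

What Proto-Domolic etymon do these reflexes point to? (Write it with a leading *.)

*belnarya

Position 1: Misho has b, Baraki has p. Misho preserves b here (none of its changes turn any other segment into b), so the proto-segment is *b.
Position 7: Misho has z, Baraki has y. Baraki preserves y here (none of its changes turn any other segment into y), so the proto-segment is *y.
Position 5: Misho has o, Baraki has a. Baraki preserves a here (none of its changes turn any other segment into a), so the proto-segment is *a.
This points to *belnarya. Verify forward in each daughter:
Misho: *belnarya
  belnarya → belnoryo   [vowel merger]
  belnoryo (rule 2 does not apply)
  belnoryo → belnorzo   [unconditioned shift]
  giving Misho belnorzo.
Baraki: *belnarya > bernarya > pernarya  (by unconditioned shift, unconditioned shift)
*belnarya is the unique common source.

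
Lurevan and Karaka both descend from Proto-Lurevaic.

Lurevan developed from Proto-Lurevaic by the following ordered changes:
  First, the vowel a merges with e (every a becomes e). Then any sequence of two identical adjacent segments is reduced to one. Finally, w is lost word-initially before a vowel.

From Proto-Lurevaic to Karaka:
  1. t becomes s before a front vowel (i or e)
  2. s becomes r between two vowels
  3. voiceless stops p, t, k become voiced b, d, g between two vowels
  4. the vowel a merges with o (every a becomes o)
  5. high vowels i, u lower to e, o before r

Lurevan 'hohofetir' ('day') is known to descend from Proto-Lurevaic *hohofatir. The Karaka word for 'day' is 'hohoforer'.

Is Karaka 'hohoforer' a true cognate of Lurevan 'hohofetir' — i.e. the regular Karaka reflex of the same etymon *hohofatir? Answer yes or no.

yes

Derive the expected Karaka reflex of *hohofatir:
Karaka: *hohofatir > hohofasir > hohofarir > hohoforir > hohoforer  (by palatalisation, rhotacism, vowel merger, pre-rhotic lowering)
Karaka 'hohoforer' matches the regular reflex exactly, so the pair is cognate.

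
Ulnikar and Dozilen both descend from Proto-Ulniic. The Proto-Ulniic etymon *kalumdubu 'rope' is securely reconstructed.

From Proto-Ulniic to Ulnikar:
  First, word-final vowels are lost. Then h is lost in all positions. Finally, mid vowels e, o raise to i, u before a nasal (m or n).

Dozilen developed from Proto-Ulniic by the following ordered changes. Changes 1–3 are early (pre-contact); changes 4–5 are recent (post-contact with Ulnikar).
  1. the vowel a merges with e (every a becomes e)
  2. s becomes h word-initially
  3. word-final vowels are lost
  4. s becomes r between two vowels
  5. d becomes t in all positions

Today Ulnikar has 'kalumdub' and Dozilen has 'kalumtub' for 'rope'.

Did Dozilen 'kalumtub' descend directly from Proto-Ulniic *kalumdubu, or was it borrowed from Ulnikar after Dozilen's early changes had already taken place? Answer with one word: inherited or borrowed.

If inherited, *kalumdubu would pass through all of Dozilen's changes:
Dozilen: *kalumdubu
  kalumdubu → kelumdubu   [vowel merger]
  kelumdubu (rule 2 does not apply)
  kelumdubu → kelumdub   [apocope]
  kelumdub (rule 4 does not apply)
  kelumdub → kelumtub   [unconditioned shift]
  giving Dozilen kelumtub.
If borrowed from Ulnikar 'kalumdub' after the early changes, it would undergo only the recent ones:
  rule 4 (rhotacism): no change (kalumdub)
  rule 5 (unconditioned shift): kalumdub → kalumtub
  ⇒ as a loan: kalumtub
Dozilen 'kalumtub' matches the loan outcome 'kalumtub', not the inherited 'kelumtub' — it skipped the early Dozilen changes, so it was borrowed from Ulnikar.

borrowed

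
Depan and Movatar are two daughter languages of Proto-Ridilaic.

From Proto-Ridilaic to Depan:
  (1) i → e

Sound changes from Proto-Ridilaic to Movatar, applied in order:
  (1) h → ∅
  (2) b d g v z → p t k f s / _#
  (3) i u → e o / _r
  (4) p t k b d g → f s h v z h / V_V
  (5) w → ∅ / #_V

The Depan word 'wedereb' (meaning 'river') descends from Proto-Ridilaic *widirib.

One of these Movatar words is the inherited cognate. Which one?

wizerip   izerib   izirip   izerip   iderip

Movatar: *widirib
  widirib (rule 1 does not apply)
  widirib → widirip   [final devoicing]
  widirip → widerip   [pre-rhotic lowering]
  widerip → wizerip   [intervocalic lenition]
  wizerip → izerip   [glide loss]
  giving Movatar izerip.
Only 'izerip' matches the regular Movatar development of *widirib.

izerip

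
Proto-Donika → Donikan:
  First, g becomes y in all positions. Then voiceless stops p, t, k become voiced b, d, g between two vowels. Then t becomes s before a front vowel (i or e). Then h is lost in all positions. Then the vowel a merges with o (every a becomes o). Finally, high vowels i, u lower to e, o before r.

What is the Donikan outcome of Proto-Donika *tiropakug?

seroboguy

Donikan: *tiropakug
  tiropakug → tiropakuy   [unconditioned shift]
  tiropakuy → tirobaguy   [intervocalic voicing]
  tirobaguy → sirobaguy   [palatalisation]
  sirobaguy (rule 4 does not apply)
  sirobaguy → siroboguy   [vowel merger]
  siroboguy → seroboguy   [pre-rhotic lowering]
  giving Donikan seroboguy.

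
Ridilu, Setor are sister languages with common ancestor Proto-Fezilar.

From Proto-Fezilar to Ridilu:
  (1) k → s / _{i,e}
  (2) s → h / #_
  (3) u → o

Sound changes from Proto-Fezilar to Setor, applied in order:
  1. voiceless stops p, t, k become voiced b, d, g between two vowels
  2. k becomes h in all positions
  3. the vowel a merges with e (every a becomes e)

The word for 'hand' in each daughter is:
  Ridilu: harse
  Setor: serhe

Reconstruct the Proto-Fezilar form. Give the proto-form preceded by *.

*sarke

Position 1: Ridilu has h, Setor has s. Setor preserves s here (none of its changes turn any other segment into s), so the proto-segment is *s.
Position 4: Ridilu has s, Setor has h. Taking the neighbouring segments as reconstructed: Ridilu s could go back to *k or *s; Setor h could go back to *k or *h — the one source consistent with every daughter is *k.
Verify the candidate proto-form against each daughter:
Ridilu: start from *sarke.
  rule 1 (palatalisation): sarke → sarse
  rule 2 (debuccalisation): sarse → harse
  rule 3: no change — harse
  ⇒ Ridilu harse
Setor: start from *sarke.
  rule 1: no change — sarke
  rule 2 (unconditioned shift): sarke → sarhe
  rule 3 (vowel merger): sarhe → serhe
  ⇒ Setor serhe
Only *sarke yields all of Ridilu harse, Setor serhe.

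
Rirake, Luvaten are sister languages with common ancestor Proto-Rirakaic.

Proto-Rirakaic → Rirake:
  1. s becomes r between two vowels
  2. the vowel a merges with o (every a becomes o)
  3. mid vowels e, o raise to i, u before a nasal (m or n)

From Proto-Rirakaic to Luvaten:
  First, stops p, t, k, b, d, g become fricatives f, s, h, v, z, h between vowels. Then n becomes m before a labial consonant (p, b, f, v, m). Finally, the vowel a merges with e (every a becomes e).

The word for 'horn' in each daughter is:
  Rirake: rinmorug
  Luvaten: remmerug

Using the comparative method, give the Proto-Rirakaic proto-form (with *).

Position 5: Rirake has o, Luvaten has e. Taking the neighbouring segments as reconstructed: Rirake o could go back to *a or *o; Luvaten e could go back to *a or *e — the one source consistent with every daughter is *a.
Position 2: Rirake has i, Luvaten has e. Taking the neighbouring segments as reconstructed: Rirake i could go back to *e or *i; Luvaten e could go back to *a or *e — the one source consistent with every daughter is *e.
Position 3: Rirake has n, Luvaten has m. Rirake preserves n here (none of its changes turn any other segment into n), so the proto-segment is *n.
The remaining positions agree across the daughters. Check the candidate against every language:
Rirake: *renmarug > renmorug > rinmorug  (by vowel merger, pre-nasal raising)
Luvaten: *renmarug
  renmarug (rule 1 does not apply)
  renmarug → remmarug   [nasal place assimilation]
  remmarug → remmerug   [vowel merger]
  giving Luvaten remmerug.
*renmarug is the unique common source.

*renmarug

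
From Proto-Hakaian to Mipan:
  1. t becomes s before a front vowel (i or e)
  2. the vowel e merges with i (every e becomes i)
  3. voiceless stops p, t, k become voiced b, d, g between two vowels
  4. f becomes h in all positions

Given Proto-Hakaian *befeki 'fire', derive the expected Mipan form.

Mipan: *befeki
  befeki (rule 1 does not apply)
  befeki → bifiki   [vowel merger]
  bifiki → bifigi   [intervocalic voicing]
  bifigi → bihigi   [unconditioned shift]
  giving Mipan bihigi.

bihigi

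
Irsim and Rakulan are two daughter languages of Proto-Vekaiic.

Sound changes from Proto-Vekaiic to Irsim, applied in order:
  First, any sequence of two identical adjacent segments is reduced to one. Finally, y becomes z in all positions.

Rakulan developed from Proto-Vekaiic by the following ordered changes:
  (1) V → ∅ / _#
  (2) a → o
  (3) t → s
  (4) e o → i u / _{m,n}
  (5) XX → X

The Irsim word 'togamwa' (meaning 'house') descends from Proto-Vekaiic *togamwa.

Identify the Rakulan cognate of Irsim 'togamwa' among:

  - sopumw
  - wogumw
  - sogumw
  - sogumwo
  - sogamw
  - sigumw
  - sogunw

sogumw

Rakulan: *togamwa > togamw > togomw > sogomw > sogumw  (by apocope, vowel merger, unconditioned shift, pre-nasal raising)
Only 'sogumw' matches the regular Rakulan development of *togamwa.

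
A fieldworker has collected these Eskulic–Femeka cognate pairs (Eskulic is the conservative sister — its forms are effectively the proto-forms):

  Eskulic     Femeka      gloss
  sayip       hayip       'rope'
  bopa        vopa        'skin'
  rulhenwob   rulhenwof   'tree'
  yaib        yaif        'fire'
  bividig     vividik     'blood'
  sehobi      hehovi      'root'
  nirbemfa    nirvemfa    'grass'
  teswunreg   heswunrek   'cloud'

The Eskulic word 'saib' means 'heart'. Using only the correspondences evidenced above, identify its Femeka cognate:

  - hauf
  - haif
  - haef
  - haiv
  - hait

sayip ~ hayip — Eskulic s corresponds to Femeka h word-initially before a back vowel.
rulhenwob ~ rulhenwof, yaib ~ yaif — Eskulic b corresponds to Femeka f word-finally.
Applying these to Eskulic 'saib':
  saib → haib   (s→h word-initially before a back vowel)
  haib → haif   (b→f word-finally)
So the Femeka cognate is 'haif'.

haif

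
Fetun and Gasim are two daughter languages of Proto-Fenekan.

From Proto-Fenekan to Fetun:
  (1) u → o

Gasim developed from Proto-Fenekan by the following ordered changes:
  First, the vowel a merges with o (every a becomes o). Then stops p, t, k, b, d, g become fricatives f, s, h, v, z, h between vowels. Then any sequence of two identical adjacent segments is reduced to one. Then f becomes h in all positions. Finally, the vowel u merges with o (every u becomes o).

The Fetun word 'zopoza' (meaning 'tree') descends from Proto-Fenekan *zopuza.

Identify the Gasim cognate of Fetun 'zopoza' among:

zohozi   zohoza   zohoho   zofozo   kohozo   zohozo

Gasim: *zopuza
  zopuza → zopuzo   [vowel merger]
  zopuzo → zofuzo   [intervocalic lenition]
  zofuzo (rule 3 does not apply)
  zofuzo → zohuzo   [unconditioned shift]
  zohuzo → zohozo   [vowel merger]
  giving Gasim zohozo.
Among the options, 'zohozo' alone shows every Gasim change applied in order.

zohozo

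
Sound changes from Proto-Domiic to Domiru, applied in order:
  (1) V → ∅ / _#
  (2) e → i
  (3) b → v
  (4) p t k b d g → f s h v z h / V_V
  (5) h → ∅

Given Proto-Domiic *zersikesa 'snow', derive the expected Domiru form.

zirsiis

Domiru: *zersikesa > zersikes > zirsikis > zirsihis > zirsiis  (by apocope, vowel merger, intervocalic lenition, h-loss)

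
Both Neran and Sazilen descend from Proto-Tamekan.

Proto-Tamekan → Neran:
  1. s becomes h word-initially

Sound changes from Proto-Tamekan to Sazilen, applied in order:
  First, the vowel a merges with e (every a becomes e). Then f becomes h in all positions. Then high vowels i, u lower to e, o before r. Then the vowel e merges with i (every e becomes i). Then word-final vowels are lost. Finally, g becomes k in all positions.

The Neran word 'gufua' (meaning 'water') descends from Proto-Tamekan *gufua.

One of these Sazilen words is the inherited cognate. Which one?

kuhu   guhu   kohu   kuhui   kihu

Sazilen: start from *gufua.
  rule 1 (vowel merger): gufua → gufue
  rule 2 (unconditioned shift): gufue → guhue
  rule 3: no change — guhue
  rule 4 (vowel merger): guhue → guhui
  rule 5 (apocope): guhui → guhu
  rule 6 (unconditioned shift): guhu → kuhu
  ⇒ Sazilen kuhu
Only 'kuhu' matches the regular Sazilen development of *gufua.

kuhu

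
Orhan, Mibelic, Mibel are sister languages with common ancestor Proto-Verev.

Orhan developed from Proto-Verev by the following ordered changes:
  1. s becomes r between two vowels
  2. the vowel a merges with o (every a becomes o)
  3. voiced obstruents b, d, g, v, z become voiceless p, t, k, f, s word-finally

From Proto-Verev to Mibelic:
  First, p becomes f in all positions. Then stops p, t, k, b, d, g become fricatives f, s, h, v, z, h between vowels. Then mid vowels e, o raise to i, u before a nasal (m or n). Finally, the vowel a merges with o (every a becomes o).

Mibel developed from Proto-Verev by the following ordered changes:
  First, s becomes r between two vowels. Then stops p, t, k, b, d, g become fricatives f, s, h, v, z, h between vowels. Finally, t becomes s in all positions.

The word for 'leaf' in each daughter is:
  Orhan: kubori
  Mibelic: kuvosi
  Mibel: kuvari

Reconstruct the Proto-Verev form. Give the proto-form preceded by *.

Position 3: Orhan has b, Mibelic has v, Mibel has v. Orhan preserves b here (none of its changes turn any other segment into b), so the proto-segment is *b.
Position 5: Orhan has r, Mibelic has s, Mibel has r. Taking the neighbouring segments as reconstructed: Orhan r could go back to *s or *r; Mibelic s could go back to *t or *s; Mibel r could go back to *s or *r — the one source consistent with every daughter is *s.
Position 4: Orhan has o, Mibelic has o, Mibel has a. Mibel preserves a here (none of its changes turn any other segment into a), so the proto-segment is *a.
The remaining positions agree across the daughters. Check the candidate against every language:
Orhan: start from *kubasi.
  rule 1 (rhotacism): kubasi → kubari
  rule 2 (vowel merger): kubari → kubori
  rule 3: no change — kubori
  ⇒ Orhan kubori
Mibelic: start from *kubasi.
  rule 1: no change — kubasi
  rule 2 (intervocalic lenition): kubasi → kuvasi
  rule 3: no change — kuvasi
  rule 4 (vowel merger): kuvasi → kuvosi
  ⇒ Mibelic kuvosi
Mibel: *kubasi > kubari > kuvari  (by rhotacism, intervocalic lenition)
*kubasi is the unique common source.

*kubasi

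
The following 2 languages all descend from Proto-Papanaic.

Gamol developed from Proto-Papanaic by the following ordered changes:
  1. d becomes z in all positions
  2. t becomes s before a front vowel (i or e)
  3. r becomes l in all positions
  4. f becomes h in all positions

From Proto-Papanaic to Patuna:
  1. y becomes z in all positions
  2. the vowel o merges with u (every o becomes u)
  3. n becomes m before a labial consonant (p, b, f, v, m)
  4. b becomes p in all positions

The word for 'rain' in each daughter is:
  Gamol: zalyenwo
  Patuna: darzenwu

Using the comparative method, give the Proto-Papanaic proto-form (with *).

Position 8: Gamol has o, Patuna has u. Gamol preserves o here (none of its changes turn any other segment into o), so the proto-segment is *o.
Position 1: Gamol has z, Patuna has d. Patuna preserves d here (none of its changes turn any other segment into d), so the proto-segment is *d.
Verify the candidate proto-form against each daughter:
Gamol: *daryenwo
  daryenwo → zaryenwo   [unconditioned shift]
  zaryenwo (rule 2 does not apply)
  zaryenwo → zalyenwo   [unconditioned shift]
  zalyenwo (rule 4 does not apply)
  giving Gamol zalyenwo.
Patuna: *daryenwo > darzenwo > darzenwu  (by unconditioned shift, vowel merger)
No other proto-form is consistent with every reflex, so the reconstruction is *daryenwo.

*daryenwo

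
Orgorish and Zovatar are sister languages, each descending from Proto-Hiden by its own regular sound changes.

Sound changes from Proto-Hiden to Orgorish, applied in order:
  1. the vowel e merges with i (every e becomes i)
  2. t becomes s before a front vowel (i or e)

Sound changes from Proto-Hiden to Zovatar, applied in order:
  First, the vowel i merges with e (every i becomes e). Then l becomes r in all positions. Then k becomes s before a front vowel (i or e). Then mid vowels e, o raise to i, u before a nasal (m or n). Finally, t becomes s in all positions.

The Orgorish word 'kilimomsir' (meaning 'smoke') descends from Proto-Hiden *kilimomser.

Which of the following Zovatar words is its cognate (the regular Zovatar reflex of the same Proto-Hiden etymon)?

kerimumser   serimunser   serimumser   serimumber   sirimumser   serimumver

Zovatar: *kilimomser > kelemomser > keremomser > seremomser > serimumser  (by vowel merger, unconditioned shift, palatalisation, pre-nasal raising)
Among the options, 'serimumser' alone shows every Zovatar change applied in order.

serimumser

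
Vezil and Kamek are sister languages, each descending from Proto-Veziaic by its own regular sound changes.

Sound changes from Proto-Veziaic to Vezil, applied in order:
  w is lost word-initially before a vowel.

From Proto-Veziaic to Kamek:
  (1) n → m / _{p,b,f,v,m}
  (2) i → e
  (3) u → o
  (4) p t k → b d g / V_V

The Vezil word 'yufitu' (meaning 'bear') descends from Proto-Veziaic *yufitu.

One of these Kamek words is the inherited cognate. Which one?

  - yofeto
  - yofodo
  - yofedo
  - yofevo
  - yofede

yofedo

Kamek: start from *yufitu.
  rule 1: no change — yufitu
  rule 2 (vowel merger): yufitu → yufetu
  rule 3 (vowel merger): yufetu → yofeto
  rule 4 (intervocalic voicing): yofeto → yofedo
  ⇒ Kamek yofedo
The other candidates each miss or misapply at least one Kamek change.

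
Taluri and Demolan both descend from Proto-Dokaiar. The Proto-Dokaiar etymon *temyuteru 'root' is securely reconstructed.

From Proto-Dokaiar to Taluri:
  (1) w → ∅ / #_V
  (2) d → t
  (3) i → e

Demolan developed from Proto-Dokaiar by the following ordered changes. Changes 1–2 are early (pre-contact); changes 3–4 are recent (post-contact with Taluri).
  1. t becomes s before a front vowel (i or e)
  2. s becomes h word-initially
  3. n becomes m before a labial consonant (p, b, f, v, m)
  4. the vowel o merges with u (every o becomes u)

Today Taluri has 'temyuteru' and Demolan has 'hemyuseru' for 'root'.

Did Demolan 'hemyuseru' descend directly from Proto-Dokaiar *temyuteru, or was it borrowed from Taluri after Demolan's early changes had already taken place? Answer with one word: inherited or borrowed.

If inherited, *temyuteru would pass through all of Demolan's changes:
Demolan: *temyuteru
  temyuteru → semyuseru   [palatalisation]
  semyuseru → hemyuseru   [debuccalisation]
  hemyuseru (rule 3 does not apply)
  hemyuseru (rule 4 does not apply)
  giving Demolan hemyuseru.
If borrowed from Taluri 'temyuteru' after the early changes, it would undergo only the recent ones:
  rule 3 (nasal place assimilation): no change (temyuteru)
  rule 4 (vowel merger): no change (temyuteru)
  ⇒ as a loan: temyuteru
Demolan 'hemyuseru' matches the inherited outcome exactly, so it is an inherited cognate, not a loan.

inherited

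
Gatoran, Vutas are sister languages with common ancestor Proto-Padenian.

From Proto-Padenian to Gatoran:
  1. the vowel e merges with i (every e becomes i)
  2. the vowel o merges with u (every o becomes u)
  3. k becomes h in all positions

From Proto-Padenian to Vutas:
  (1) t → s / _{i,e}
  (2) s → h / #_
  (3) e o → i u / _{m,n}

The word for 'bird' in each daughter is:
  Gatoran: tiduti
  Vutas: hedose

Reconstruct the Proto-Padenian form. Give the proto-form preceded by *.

Position 1: Gatoran has t, Vutas has h. Gatoran preserves t here (none of its changes turn any other segment into t), so the proto-segment is *t.
Position 2: Gatoran has i, Vutas has e. Vutas preserves e here (none of its changes turn any other segment into e), so the proto-segment is *e.
Position 4: Gatoran has u, Vutas has o. Vutas preserves o here (none of its changes turn any other segment into o), so the proto-segment is *o.
Continuing position by position gives *tedote; check it forward:
Gatoran: start from *tedote.
  rule 1 (vowel merger): tedote → tidoti
  rule 2 (vowel merger): tidoti → tiduti
  rule 3: no change — tiduti
  ⇒ Gatoran tiduti
Vutas: *tedote
  tedote → sedose   [palatalisation]
  sedose → hedose   [debuccalisation]
  hedose (rule 3 does not apply)
  giving Vutas hedose.
Only *tedote yields all of Gatoran tiduti, Vutas hedose.

*tedote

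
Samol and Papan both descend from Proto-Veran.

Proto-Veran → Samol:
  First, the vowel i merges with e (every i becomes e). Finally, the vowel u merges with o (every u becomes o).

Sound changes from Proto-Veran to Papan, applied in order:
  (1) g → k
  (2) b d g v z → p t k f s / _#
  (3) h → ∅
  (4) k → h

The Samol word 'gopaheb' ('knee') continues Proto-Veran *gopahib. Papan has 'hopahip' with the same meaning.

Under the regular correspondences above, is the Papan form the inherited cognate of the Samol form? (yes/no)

no

Derive the expected Papan reflex of *gopahib:
Papan: *gopahib > kopahib > kopahip > kopaip > hopaip  (by unconditioned shift, final devoicing, h-loss, unconditioned shift)
The regular Papan reflex would be 'hopaip', but the attested form is 'hopahip'. The correspondence is irregular, so they are not cognates (the Papan form has a different source).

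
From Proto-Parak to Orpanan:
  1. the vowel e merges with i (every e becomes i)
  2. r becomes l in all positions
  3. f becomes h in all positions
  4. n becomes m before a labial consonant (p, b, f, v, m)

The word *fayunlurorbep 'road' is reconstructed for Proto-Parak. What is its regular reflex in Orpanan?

hayunlulolbip

Orpanan: *fayunlurorbep > fayunlurorbip > fayunlulolbip > hayunlulolbip  (by vowel merger, unconditioned shift, unconditioned shift)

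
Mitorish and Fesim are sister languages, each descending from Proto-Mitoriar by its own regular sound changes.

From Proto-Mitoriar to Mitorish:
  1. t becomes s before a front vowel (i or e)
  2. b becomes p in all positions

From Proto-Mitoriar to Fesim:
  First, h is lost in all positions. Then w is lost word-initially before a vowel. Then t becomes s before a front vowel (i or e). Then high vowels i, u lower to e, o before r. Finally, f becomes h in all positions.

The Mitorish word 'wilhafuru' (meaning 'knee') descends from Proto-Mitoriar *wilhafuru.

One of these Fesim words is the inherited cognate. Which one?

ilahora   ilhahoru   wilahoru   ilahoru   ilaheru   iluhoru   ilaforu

Fesim: *wilhafuru
  wilhafuru → wilafuru   [h-loss]
  wilafuru → ilafuru   [glide loss]
  ilafuru (rule 3 does not apply)
  ilafuru → ilaforu   [pre-rhotic lowering]
  ilaforu → ilahoru   [unconditioned shift]
  giving Fesim ilahoru.
The other candidates each miss or misapply at least one Fesim change.

ilahoru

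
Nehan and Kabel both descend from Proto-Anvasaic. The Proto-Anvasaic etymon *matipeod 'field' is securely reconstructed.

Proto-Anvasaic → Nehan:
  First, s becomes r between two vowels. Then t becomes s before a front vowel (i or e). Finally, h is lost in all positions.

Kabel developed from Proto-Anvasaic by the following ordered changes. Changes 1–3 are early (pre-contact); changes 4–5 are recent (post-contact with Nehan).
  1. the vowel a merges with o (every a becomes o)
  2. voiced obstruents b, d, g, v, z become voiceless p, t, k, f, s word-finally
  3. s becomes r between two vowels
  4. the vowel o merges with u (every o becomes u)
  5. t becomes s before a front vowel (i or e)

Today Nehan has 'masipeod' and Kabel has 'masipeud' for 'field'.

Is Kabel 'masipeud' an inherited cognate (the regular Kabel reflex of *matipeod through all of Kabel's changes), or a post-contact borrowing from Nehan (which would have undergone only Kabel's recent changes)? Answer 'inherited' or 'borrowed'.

If inherited, *matipeod would pass through all of Kabel's changes:
Kabel: *matipeod > motipeod > motipeot > mutipeut > musipeut  (by vowel merger, final devoicing, vowel merger, palatalisation)
If borrowed from Nehan 'masipeod' after the early changes, it would undergo only the recent ones:
  rule 4 (vowel merger): masipeod → masipeud
  rule 5 (palatalisation): no change (masipeud)
  ⇒ as a loan: masipeud
Kabel 'masipeud' matches the loan outcome 'masipeud', not the inherited 'musipeut' — it skipped the early Kabel changes, so it was borrowed from Nehan.

borrowed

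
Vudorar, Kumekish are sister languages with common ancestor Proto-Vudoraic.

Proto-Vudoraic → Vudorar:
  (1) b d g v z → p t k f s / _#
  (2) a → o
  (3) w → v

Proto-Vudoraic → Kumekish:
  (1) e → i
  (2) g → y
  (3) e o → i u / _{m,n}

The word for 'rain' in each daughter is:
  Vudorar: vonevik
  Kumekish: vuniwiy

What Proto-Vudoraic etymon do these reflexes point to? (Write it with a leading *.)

*vonewig

Position 7: Vudorar has k, Kumekish has y. Taking the neighbouring segments as reconstructed: Vudorar k could go back to *k or *g; Kumekish y could go back to *g or *y — the one source consistent with every daughter is *g.
Position 2: Vudorar has o, Kumekish has u. Taking the neighbouring segments as reconstructed: Vudorar o could go back to *a or *o; Kumekish u could go back to *o or *u — the one source consistent with every daughter is *o.
Position 5: Vudorar has v, Kumekish has w. Kumekish preserves w here (none of its changes turn any other segment into w), so the proto-segment is *w.
Verify the candidate proto-form against each daughter:
Vudorar: *vonewig > vonewik > vonevik  (by final devoicing, unconditioned shift)
Kumekish: *vonewig
  vonewig → voniwig   [vowel merger]
  voniwig → voniwiy   [unconditioned shift]
  voniwiy → vuniwiy   [pre-nasal raising]
  giving Kumekish vuniwiy.
Only *vonewig yields all of Vudorar vonevik, Kumekish vuniwiy.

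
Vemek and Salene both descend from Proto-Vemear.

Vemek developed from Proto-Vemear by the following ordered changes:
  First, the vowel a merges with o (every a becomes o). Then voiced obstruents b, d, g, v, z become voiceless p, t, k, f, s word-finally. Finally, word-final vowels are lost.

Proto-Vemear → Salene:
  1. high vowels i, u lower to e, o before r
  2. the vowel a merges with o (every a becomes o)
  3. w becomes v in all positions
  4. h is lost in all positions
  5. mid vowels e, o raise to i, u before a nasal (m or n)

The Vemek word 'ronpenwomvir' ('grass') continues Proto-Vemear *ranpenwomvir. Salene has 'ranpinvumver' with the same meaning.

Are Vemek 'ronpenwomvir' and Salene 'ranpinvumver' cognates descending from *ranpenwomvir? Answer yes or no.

no

Derive the expected Salene reflex of *ranpenwomvir:
Salene: *ranpenwomvir > ranpenwomver > ronpenwomver > ronpenvomver > runpinvumver  (by pre-rhotic lowering, vowel merger, unconditioned shift, pre-nasal raising)
The regular Salene reflex would be 'runpinvumver', but the attested form is 'ranpinvumver'. The correspondence is irregular, so they are not cognates (the Salene form has a different source).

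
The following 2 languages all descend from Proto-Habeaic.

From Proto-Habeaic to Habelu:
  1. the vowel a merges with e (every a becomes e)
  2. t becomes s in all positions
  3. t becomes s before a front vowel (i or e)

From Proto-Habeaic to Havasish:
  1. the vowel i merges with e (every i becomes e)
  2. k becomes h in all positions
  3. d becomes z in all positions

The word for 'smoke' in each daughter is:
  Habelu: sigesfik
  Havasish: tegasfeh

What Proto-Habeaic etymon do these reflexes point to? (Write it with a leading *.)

*tigasfik

Position 7: Habelu has i, Havasish has e. Habelu preserves i here (none of its changes turn any other segment into i), so the proto-segment is *i.
Position 2: Habelu has i, Havasish has e. Habelu preserves i here (none of its changes turn any other segment into i), so the proto-segment is *i.
Position 8: Habelu has k, Havasish has h. Habelu preserves k here (none of its changes turn any other segment into k), so the proto-segment is *k.
Continuing position by position gives *tigasfik; check it forward:
Habelu: *tigasfik > tigesfik > sigesfik  (by vowel merger, unconditioned shift)
Havasish: start from *tigasfik.
  rule 1 (vowel merger): tigasfik → tegasfek
  rule 2 (unconditioned shift): tegasfek → tegasfeh
  rule 3: no change — tegasfeh
  ⇒ Havasish tegasfeh
*tigasfik is the unique common source.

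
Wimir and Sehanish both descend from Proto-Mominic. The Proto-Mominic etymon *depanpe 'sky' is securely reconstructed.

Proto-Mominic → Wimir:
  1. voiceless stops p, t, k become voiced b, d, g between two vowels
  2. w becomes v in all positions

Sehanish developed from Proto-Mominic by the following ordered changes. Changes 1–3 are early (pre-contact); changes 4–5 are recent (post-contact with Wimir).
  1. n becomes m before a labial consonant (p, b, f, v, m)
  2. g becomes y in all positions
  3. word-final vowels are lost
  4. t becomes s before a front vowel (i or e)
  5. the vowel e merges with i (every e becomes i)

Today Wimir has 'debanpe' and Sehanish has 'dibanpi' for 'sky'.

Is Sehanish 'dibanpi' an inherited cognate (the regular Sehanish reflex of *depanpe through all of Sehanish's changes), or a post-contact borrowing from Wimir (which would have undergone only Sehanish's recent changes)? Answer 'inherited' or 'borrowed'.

borrowed

If inherited, *depanpe would pass through all of Sehanish's changes:
Sehanish: *depanpe
  depanpe → depampe   [nasal place assimilation]
  depampe (rule 2 does not apply)
  depampe → depamp   [apocope]
  depamp (rule 4 does not apply)
  depamp → dipamp   [vowel merger]
  giving Sehanish dipamp.
If borrowed from Wimir 'debanpe' after the early changes, it would undergo only the recent ones:
  rule 4 (palatalisation): no change (debanpe)
  rule 5 (vowel merger): debanpe → dibanpi
  ⇒ as a loan: dibanpi
Sehanish 'dibanpi' matches the loan outcome 'dibanpi', not the inherited 'dipamp' — it skipped the early Sehanish changes, so it was borrowed from Wimir.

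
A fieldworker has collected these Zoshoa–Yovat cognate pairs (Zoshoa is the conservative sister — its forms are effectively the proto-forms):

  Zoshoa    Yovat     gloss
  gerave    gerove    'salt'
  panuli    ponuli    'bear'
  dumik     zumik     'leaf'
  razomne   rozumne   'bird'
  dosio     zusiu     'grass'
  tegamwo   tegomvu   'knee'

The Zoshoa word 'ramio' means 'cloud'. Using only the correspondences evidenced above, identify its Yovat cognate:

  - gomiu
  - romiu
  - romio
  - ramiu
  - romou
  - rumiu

tegamwo ~ tegomvu — Zoshoa a corresponds to Yovat o after a consonant, before a nasal.
dosio ~ zusiu — Zoshoa o corresponds to Yovat u word-finally.
Applying these to Zoshoa 'ramio':
  ramio → romio   (a→o after a consonant, before a nasal)
  romio → romiu   (o→u word-finally)
So the Yovat cognate is 'romiu'.

romiu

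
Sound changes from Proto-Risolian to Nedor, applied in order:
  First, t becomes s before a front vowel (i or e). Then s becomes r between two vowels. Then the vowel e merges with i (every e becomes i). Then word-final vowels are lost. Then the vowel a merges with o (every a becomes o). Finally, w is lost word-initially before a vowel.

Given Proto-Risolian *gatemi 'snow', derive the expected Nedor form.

gorim

Nedor: start from *gatemi.
  rule 1 (palatalisation): gatemi → gasemi
  rule 2 (rhotacism): gasemi → garemi
  rule 3 (vowel merger): garemi → garimi
  rule 4 (apocope): garimi → garim
  rule 5 (vowel merger): garim → gorim
  rule 6: no change — gorim
  ⇒ Nedor gorim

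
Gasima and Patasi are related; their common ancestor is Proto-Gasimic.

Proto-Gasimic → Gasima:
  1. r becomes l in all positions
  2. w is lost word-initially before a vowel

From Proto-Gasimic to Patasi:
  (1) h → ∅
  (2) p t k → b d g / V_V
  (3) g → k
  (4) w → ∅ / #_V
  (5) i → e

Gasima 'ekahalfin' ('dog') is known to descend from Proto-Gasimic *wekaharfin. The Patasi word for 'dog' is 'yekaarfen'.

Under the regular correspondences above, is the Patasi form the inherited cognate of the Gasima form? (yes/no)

no

Derive the expected Patasi reflex of *wekaharfin:
Patasi: start from *wekaharfin.
  rule 1 (h-loss): wekaharfin → wekaarfin
  rule 2 (intervocalic voicing): wekaarfin → wegaarfin
  rule 3 (unconditioned shift): wegaarfin → wekaarfin
  rule 4 (glide loss): wekaarfin → ekaarfin
  rule 5 (vowel merger): ekaarfin → ekaarfen
  ⇒ Patasi ekaarfen
The regular Patasi reflex would be 'ekaarfen', but the attested form is 'yekaarfen'. The correspondence is irregular, so they are not cognates (the Patasi form has a different source).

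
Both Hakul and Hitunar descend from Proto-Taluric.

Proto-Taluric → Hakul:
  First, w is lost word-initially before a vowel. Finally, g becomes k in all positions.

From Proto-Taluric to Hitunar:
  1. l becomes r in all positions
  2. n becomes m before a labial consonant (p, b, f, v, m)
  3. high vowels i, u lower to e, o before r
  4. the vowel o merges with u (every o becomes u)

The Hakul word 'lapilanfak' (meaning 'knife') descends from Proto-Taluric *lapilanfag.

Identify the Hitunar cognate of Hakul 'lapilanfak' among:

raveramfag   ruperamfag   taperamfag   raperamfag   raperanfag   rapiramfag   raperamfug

raperamfag

Hitunar: *lapilanfag
  lapilanfag → rapiranfag   [unconditioned shift]
  rapiranfag → rapiramfag   [nasal place assimilation]
  rapiramfag → raperamfag   [pre-rhotic lowering]
  raperamfag (rule 4 does not apply)
  giving Hitunar raperamfag.
The other candidates each miss or misapply at least one Hitunar change.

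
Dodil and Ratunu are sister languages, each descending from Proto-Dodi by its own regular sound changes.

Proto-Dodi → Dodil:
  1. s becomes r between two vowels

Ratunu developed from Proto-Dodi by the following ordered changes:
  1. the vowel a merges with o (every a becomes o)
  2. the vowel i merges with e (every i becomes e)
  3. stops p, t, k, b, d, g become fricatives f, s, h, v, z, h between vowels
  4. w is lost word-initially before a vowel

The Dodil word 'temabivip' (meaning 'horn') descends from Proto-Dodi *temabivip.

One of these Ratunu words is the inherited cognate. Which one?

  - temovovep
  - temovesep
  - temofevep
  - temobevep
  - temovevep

temovevep

Ratunu: *temabivip > temobivip > temobevep > temovevep  (by vowel merger, vowel merger, intervocalic lenition)
Only 'temovevep' matches the regular Ratunu development of *temabivip.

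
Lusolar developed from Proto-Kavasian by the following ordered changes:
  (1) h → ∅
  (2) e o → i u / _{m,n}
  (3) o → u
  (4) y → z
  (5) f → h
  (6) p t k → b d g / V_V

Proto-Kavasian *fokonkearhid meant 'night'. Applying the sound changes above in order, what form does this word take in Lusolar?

Lusolar: start from *fokonkearhid.
  rule 1 (h-loss): fokonkearhid → fokonkearid
  rule 2 (pre-nasal raising): fokonkearid → fokunkearid
  rule 3 (vowel merger): fokunkearid → fukunkearid
  rule 4: no change — fukunkearid
  rule 5 (unconditioned shift): fukunkearid → hukunkearid
  rule 6 (intervocalic voicing): hukunkearid → hugunkearid
  ⇒ Lusolar hugunkearid

hugunkearid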